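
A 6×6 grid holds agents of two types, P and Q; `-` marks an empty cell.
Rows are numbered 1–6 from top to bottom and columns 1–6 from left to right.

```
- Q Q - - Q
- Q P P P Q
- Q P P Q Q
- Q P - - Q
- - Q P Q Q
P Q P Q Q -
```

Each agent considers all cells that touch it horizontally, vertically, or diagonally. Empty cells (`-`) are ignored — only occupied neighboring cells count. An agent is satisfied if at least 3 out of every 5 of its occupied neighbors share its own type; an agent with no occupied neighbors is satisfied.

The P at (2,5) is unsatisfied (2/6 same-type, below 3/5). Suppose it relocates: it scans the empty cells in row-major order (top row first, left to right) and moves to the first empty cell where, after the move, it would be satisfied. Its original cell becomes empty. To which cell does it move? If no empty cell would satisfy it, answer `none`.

Vacating (2,5). Empty cells in order:
  (1,1): 0/2 same-type → still unsatisfied.
  (1,4): 2/3 same-type → satisfied — stop here.

(1,4)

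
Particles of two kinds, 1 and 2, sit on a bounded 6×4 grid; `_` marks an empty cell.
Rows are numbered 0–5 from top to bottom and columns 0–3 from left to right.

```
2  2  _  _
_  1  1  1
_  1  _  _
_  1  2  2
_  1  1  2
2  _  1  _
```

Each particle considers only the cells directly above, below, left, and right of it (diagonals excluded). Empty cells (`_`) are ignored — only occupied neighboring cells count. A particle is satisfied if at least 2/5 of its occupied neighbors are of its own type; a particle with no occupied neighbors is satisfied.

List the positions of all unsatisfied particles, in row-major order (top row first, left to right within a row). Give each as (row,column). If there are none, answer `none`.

Row 0: (0,0)2 1/1 satisfied · (0,1)2 1/2 satisfied
Row 1: (1,1)1 2/3 satisfied · (1,2)1 2/2 satisfied · (1,3)1 1/1 satisfied
Row 2: (2,1)1 2/2 satisfied
Row 3: (3,1)1 2/3 satisfied · (3,2)2 1/3 not · (3,3)2 2/2 satisfied
Row 4: (4,1)1 2/2 satisfied · (4,2)1 2/4 satisfied · (4,3)2 1/2 satisfied
Row 5: (5,0)2 0/0 satisfied · (5,2)1 1/1 satisfied

(3,2)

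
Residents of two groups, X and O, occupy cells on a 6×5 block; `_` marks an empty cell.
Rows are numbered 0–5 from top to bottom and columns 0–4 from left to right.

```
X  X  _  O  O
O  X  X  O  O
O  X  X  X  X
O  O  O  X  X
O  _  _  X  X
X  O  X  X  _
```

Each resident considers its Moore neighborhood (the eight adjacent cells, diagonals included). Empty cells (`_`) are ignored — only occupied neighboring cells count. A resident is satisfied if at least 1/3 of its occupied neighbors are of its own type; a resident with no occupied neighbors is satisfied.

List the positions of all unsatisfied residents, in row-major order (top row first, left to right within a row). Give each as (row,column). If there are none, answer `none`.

(0,0)X 2/3 ✓
(0,1)X 3/4 ✓
(0,3)O 3/4 ✓
(0,4)O 3/3 ✓
(1,0)O 1/5 ✗
(1,1)X 5/7 ✓
(1,2)X 5/7 ✓
(1,3)O 3/7 ✓
(1,4)O 3/5 ✓
(2,0)O 3/5 ✓
(2,1)X 3/8 ✓
(2,2)X 5/8 ✓
(2,3)X 5/8 ✓
(2,4)X 3/5 ✓
(3,0)O 3/4 ✓
(3,1)O 4/6 ✓
(3,2)O 1/6 ✗
(3,3)X 6/7 ✓
(3,4)X 5/5 ✓
(4,0)O 3/4 ✓
(4,3)X 5/6 ✓
(4,4)X 4/4 ✓
(5,0)X 0/2 ✗
(5,1)O 1/3 ✓
(5,2)X 2/3 ✓
(5,3)X 3/3 ✓

(1,0), (3,2), (5,0)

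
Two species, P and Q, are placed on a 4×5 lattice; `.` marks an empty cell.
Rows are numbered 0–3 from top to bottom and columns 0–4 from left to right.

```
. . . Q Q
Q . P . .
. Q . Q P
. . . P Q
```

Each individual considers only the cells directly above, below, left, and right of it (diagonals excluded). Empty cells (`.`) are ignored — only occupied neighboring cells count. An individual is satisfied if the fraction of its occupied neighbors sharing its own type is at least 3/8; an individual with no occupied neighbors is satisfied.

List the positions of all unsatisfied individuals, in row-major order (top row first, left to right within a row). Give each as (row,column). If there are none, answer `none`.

(2,3), (2,4), (3,3), (3,4)

Row 0: (0,3)Q 1/1 ok · (0,4)Q 1/1 ok
Row 1: (1,0)Q 0/0 ok · (1,2)P 0/0 ok
Row 2: (2,1)Q 0/0 ok · (2,3)Q 0/2 unhappy · (2,4)P 0/2 unhappy
Row 3: (3,3)P 0/2 unhappy · (3,4)Q 0/2 unhappy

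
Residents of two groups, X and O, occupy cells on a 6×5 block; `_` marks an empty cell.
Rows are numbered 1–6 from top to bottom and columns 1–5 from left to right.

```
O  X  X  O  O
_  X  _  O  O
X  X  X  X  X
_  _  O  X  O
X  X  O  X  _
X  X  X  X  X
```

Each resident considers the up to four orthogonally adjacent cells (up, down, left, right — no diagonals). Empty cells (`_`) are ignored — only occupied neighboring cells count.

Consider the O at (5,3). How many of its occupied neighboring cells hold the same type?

Occupied neighbors of (5,3): (4,3)=O, (6,3)=X, (5,2)=X, (5,4)=X.
Same type (O): 1 of 4.

1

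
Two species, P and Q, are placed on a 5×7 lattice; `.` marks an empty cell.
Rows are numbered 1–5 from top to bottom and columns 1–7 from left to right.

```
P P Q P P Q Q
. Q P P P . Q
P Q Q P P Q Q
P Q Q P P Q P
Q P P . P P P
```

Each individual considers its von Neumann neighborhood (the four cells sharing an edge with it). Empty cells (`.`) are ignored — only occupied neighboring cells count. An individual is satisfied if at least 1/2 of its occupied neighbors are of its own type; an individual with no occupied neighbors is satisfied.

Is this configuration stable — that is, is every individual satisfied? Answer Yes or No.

(1,1)P 1/1 satisfied
(1,2)P 1/3 not
(1,3)Q 0/3 not
(1,4)P 2/3 satisfied
(1,5)P 2/3 satisfied
(1,6)Q 1/2 satisfied
(1,7)Q 2/2 satisfied
(2,2)Q 1/3 not
(2,3)P 1/4 not
(2,4)P 4/4 satisfied
(2,5)P 3/3 satisfied
(2,7)Q 2/2 satisfied
(3,1)P 1/2 satisfied
(3,2)Q 3/4 satisfied
(3,3)Q 2/4 satisfied
(3,4)P 3/4 satisfied
(3,5)P 3/4 satisfied
(3,6)Q 2/3 satisfied
(3,7)Q 2/3 satisfied
(4,1)P 1/3 not
(4,2)Q 2/4 satisfied
(4,3)Q 2/4 satisfied
(4,4)P 2/3 satisfied
(4,5)P 3/4 satisfied
(4,6)Q 1/4 not
(4,7)P 1/3 not
(5,1)Q 0/2 not
(5,2)P 1/3 not
(5,3)P 1/2 satisfied
(5,5)P 2/2 satisfied
(5,6)P 2/3 satisfied
(5,7)P 2/2 satisfied
For instance (1,2) has only 1/3 same-type neighbors, below 1/2.

No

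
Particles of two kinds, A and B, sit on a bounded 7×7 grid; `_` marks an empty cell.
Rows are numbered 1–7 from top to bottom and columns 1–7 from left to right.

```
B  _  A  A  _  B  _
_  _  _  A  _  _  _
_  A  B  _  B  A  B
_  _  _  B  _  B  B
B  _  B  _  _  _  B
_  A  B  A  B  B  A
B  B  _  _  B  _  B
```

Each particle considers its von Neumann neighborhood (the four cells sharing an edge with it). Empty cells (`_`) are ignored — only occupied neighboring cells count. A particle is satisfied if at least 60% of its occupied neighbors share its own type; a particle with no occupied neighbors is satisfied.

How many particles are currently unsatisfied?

(1,1)B 0/0 satisfied
(1,3)A 1/1 satisfied
(1,4)A 2/2 satisfied
(1,6)B 0/0 satisfied
(2,4)A 1/1 satisfied
(3,2)A 0/1 not
(3,3)B 0/1 not
(3,5)B 0/1 not
(3,6)A 0/3 not
(3,7)B 1/2 not
(4,4)B 0/0 satisfied
(4,6)B 1/2 not
(4,7)B 3/3 satisfied
(5,1)B 0/0 satisfied
(5,3)B 1/1 satisfied
(5,7)B 1/2 not
(6,2)A 0/2 not
(6,3)B 1/3 not
(6,4)A 0/2 not
(6,5)B 2/3 satisfied
(6,6)B 1/2 not
(6,7)A 0/3 not
(7,1)B 1/1 satisfied
(7,2)B 1/2 not
(7,5)B 1/1 satisfied
(7,7)B 0/1 not
Unsatisfied: (3,2), (3,3), (3,5), (3,6), (3,7), (4,6), (5,7), (6,2), (6,3), (6,4), (6,6), (6,7), (7,2), (7,7) — 14 in total.

14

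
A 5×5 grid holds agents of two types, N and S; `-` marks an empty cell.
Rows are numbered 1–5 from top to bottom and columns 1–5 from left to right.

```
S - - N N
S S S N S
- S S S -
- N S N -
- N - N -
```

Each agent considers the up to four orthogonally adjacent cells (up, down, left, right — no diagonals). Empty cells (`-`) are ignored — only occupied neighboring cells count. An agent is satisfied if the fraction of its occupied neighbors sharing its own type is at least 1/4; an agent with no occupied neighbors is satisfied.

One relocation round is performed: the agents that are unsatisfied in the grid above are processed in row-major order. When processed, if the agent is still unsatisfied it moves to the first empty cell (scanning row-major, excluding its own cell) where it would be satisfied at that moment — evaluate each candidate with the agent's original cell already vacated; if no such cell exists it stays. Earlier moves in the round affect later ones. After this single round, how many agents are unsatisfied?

Initially unsatisfied (in order): (2,5).
  (2,5) → (1,2).
Resulting grid:
S S - N N
S S S N -
- S S S -
- N S N -
- N - N -
All satisfied now.

0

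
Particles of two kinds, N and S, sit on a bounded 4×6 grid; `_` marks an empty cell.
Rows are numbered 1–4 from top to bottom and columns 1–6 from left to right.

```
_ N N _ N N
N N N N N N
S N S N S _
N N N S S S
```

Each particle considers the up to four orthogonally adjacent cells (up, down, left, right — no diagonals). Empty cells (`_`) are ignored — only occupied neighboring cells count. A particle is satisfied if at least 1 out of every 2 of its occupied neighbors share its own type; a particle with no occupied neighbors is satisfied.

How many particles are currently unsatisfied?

(1,2)N 2/2 satisfied
(1,3)N 2/2 satisfied
(1,5)N 2/2 satisfied
(1,6)N 2/2 satisfied
(2,1)N 1/2 satisfied
(2,2)N 4/4 satisfied
(2,3)N 3/4 satisfied
(2,4)N 3/3 satisfied
(2,5)N 3/4 satisfied
(2,6)N 2/2 satisfied
(3,1)S 0/3 not
(3,2)N 2/4 satisfied
(3,3)S 0/4 not
(3,4)N 1/4 not
(3,5)S 1/3 not
(4,1)N 1/2 satisfied
(4,2)N 3/3 satisfied
(4,3)N 1/3 not
(4,4)S 1/3 not
(4,5)S 3/3 satisfied
(4,6)S 1/1 satisfied
Unsatisfied: (3,1), (3,3), (3,4), (3,5), (4,3), (4,4) — 6 in total.

6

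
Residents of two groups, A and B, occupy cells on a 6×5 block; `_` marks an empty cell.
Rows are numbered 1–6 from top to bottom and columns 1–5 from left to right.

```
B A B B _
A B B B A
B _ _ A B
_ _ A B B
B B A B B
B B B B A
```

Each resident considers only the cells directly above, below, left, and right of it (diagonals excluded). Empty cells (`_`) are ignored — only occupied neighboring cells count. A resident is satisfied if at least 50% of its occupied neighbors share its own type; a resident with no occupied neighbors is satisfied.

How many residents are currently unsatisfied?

10

Row 1: (1,1)B 0/2 not · (1,2)A 0/3 not · (1,3)B 2/3 satisfied · (1,4)B 2/2 satisfied
Row 2: (2,1)A 0/3 not · (2,2)B 1/3 not · (2,3)B 3/3 satisfied · (2,4)B 2/4 satisfied · (2,5)A 0/2 not
Row 3: (3,1)B 0/1 not · (3,4)A 0/3 not · (3,5)B 1/3 not
Row 4: (4,3)A 1/2 satisfied · (4,4)B 2/4 satisfied · (4,5)B 3/3 satisfied
Row 5: (5,1)B 2/2 satisfied · (5,2)B 2/3 satisfied · (5,3)A 1/4 not · (5,4)B 3/4 satisfied · (5,5)B 2/3 satisfied
Row 6: (6,1)B 2/2 satisfied · (6,2)B 3/3 satisfied · (6,3)B 2/3 satisfied · (6,4)B 2/3 satisfied · (6,5)A 0/2 not
Unsatisfied: (1,1), (1,2), (2,1), (2,2), (2,5), (3,1), (3,4), (3,5), (5,3), (6,5) — 10 in total.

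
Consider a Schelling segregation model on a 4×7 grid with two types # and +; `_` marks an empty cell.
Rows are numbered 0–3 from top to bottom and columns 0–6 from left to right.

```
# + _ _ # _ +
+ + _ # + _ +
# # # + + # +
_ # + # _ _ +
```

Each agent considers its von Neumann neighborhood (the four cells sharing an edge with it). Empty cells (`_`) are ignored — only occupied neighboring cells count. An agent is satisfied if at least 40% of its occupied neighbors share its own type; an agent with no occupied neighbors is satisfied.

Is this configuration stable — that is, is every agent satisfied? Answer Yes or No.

No

(0,0)# 0/2 not
(0,1)+ 1/2 satisfied
(0,4)# 0/1 not
(0,6)+ 1/1 satisfied
(1,0)+ 1/3 not
(1,1)+ 2/3 satisfied
(1,3)# 0/2 not
(1,4)+ 1/3 not
(1,6)+ 2/2 satisfied
(2,0)# 1/2 satisfied
(2,1)# 3/4 satisfied
(2,2)# 1/3 not
(2,3)+ 1/4 not
(2,4)+ 2/3 satisfied
(2,5)# 0/2 not
(2,6)+ 2/3 satisfied
(3,1)# 1/2 satisfied
(3,2)+ 0/3 not
(3,3)# 0/2 not
(3,6)+ 1/1 satisfied
For instance (0,0) has only 0/2 same-type neighbors, below 2/5.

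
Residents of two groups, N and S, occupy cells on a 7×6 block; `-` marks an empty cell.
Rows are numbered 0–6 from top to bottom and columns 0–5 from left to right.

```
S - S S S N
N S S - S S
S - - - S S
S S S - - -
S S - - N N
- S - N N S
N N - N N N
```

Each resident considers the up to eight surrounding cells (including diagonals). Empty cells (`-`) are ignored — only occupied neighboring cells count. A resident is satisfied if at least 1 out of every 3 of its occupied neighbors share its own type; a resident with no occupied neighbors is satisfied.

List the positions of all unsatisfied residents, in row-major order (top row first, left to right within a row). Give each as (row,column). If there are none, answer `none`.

(0,0)S 1/2 ok
(0,2)S 3/3 ok
(0,3)S 4/4 ok
(0,4)S 3/4 ok
(0,5)N 0/3 unhappy
(1,0)N 0/3 unhappy
(1,1)S 4/5 ok
(1,2)S 3/3 ok
(1,4)S 5/6 ok
(1,5)S 4/5 ok
(2,0)S 3/4 ok
(2,4)S 3/3 ok
(2,5)S 3/3 ok
(3,0)S 4/4 ok
(3,1)S 5/5 ok
(3,2)S 2/2 ok
(4,0)S 4/4 ok
(4,1)S 5/5 ok
(4,4)N 3/4 ok
(4,5)N 2/3 ok
(5,1)S 2/4 ok
(5,3)N 4/4 ok
(5,4)N 6/7 ok
(5,5)S 0/5 unhappy
(6,0)N 1/2 ok
(6,1)N 1/2 ok
(6,3)N 3/3 ok
(6,4)N 4/5 ok
(6,5)N 2/3 ok

(0,5), (1,0), (5,5)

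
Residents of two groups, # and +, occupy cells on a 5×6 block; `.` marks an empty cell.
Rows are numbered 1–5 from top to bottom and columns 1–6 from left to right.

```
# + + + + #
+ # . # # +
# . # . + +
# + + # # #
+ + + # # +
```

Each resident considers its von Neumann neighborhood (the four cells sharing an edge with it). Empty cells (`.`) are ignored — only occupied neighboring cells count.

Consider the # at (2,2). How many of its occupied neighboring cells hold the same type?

Occupied neighbors of (2,2): (1,2)=+, (2,1)=+.
Same type (#): 0 of 2.

0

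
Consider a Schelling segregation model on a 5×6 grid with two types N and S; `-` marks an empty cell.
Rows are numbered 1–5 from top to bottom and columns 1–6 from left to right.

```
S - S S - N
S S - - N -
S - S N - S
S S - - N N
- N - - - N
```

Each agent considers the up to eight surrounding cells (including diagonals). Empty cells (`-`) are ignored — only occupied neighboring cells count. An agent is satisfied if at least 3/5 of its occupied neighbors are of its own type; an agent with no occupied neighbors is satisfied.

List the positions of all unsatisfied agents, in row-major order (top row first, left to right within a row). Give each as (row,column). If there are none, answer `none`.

(1,1)S 2/2 ok
(1,3)S 2/2 ok
(1,4)S 1/2 unhappy
(1,6)N 1/1 ok
(2,1)S 3/3 ok
(2,2)S 5/5 ok
(2,5)N 2/4 unhappy
(3,1)S 4/4 ok
(3,3)S 2/3 ok
(3,4)N 2/3 ok
(3,6)S 0/3 unhappy
(4,1)S 2/3 ok
(4,2)S 3/4 ok
(4,5)N 3/4 ok
(4,6)N 2/3 ok
(5,2)N 0/2 unhappy
(5,6)N 2/2 ok

(1,4), (2,5), (3,6), (5,2)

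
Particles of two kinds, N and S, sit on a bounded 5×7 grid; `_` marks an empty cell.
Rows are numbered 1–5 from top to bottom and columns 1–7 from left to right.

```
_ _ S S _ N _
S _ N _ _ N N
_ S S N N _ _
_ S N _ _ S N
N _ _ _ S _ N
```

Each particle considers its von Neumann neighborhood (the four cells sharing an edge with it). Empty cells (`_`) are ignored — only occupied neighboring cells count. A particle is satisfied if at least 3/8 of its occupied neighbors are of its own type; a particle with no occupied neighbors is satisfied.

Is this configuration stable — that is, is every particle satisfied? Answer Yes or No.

Row 1: (1,3)S 1/2 satisfied · (1,4)S 1/1 satisfied · (1,6)N 1/1 satisfied
Row 2: (2,1)S 0/0 satisfied · (2,3)N 0/2 not · (2,6)N 2/2 satisfied · (2,7)N 1/1 satisfied
Row 3: (3,2)S 2/2 satisfied · (3,3)S 1/4 not · (3,4)N 1/2 satisfied · (3,5)N 1/1 satisfied
Row 4: (4,2)S 1/2 satisfied · (4,3)N 0/2 not · (4,6)S 0/1 not · (4,7)N 1/2 satisfied
Row 5: (5,1)N 0/0 satisfied · (5,5)S 0/0 satisfied · (5,7)N 1/1 satisfied
For instance (2,3) has only 0/2 same-type neighbors, below 3/8.

No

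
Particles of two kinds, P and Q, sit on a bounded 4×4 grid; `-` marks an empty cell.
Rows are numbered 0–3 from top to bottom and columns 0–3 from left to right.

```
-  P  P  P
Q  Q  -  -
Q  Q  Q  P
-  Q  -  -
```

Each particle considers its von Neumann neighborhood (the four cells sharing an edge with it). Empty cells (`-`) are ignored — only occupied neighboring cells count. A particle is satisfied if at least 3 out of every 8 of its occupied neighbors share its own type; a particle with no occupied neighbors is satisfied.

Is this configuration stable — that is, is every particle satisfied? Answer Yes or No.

Row 0: (0,1)P 1/2 ✓ · (0,2)P 2/2 ✓ · (0,3)P 1/1 ✓
Row 1: (1,0)Q 2/2 ✓ · (1,1)Q 2/3 ✓
Row 2: (2,0)Q 2/2 ✓ · (2,1)Q 4/4 ✓ · (2,2)Q 1/2 ✓ · (2,3)P 0/1 ✗
Row 3: (3,1)Q 1/1 ✓
For instance (2,3) has only 0/1 same-type neighbors, below 3/8.

No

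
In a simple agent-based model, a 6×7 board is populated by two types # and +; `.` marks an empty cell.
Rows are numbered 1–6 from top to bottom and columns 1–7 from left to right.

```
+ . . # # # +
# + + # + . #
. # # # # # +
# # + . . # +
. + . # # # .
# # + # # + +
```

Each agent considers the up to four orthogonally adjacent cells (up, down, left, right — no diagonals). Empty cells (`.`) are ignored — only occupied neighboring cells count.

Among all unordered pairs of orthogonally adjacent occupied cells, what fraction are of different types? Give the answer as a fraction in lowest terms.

1/2

Scan each occupied cell's neighbors to the right and below so each pair is counted once.
From row 1: 4 unlike of 7 pairs (running 4/7).
From row 2: 7 unlike of 9 pairs (running 11/16).
From row 3: 2 unlike of 9 pairs (running 13/25).
From row 4: 3 unlike of 5 pairs (running 16/30).
From row 5: 2 unlike of 6 pairs (running 18/36).
From row 6: 3 unlike of 6 pairs (running 21/42).
Total adjacent occupied pairs: 42; unlike-type pairs: 21.
21/42 reduces to 1/2.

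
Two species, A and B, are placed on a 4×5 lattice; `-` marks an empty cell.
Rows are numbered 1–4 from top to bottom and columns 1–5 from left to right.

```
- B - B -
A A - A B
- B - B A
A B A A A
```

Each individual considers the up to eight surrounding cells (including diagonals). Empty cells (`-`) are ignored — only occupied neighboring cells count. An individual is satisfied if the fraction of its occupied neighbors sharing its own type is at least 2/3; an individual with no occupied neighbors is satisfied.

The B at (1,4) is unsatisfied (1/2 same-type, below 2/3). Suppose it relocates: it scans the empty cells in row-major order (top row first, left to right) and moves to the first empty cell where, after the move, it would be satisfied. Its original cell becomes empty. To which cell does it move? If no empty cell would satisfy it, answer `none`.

none

Vacating (1,4). Empty cells in order:
  (1,1): 1/3 same-type → still unsatisfied.
  (1,3): 1/3 same-type → still unsatisfied.
  (1,5): 1/2 same-type → still unsatisfied.
  (2,3): 3/5 same-type → still unsatisfied.
  (3,1): 2/5 same-type → still unsatisfied.
  (3,3): 3/7 same-type → still unsatisfied.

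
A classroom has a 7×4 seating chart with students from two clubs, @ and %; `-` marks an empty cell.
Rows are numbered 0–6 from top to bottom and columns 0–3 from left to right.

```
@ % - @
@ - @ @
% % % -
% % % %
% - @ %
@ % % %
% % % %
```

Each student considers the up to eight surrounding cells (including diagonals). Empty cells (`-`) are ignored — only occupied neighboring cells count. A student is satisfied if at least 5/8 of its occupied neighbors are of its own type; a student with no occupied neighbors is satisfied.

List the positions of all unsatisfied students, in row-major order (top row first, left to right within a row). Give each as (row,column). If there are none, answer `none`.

Row 0: (0,0)@ 1/2 not · (0,1)% 0/3 not · (0,3)@ 2/2 satisfied
Row 1: (1,0)@ 1/4 not · (1,2)@ 2/5 not · (1,3)@ 2/3 satisfied
Row 2: (2,0)% 3/4 satisfied · (2,1)% 5/7 satisfied · (2,2)% 4/6 satisfied
Row 3: (3,0)% 4/4 satisfied · (3,1)% 6/7 satisfied · (3,2)% 5/6 satisfied · (3,3)% 3/4 satisfied
Row 4: (4,0)% 3/4 satisfied · (4,2)@ 0/7 not · (4,3)% 4/5 satisfied
Row 5: (5,0)@ 0/4 not · (5,1)% 5/7 satisfied · (5,2)% 6/7 satisfied · (5,3)% 4/5 satisfied
Row 6: (6,0)% 2/3 satisfied · (6,1)% 4/5 satisfied · (6,2)% 5/5 satisfied · (6,3)% 3/3 satisfied

(0,0), (0,1), (1,0), (1,2), (4,2), (5,0)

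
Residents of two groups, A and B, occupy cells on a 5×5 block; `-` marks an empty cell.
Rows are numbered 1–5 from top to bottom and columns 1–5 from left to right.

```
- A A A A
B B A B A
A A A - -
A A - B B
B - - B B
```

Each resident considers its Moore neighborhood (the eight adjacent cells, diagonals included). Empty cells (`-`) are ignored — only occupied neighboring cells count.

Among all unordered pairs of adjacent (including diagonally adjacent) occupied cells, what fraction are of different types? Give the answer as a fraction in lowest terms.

18/43

Scan each occupied cell's neighbors to the right and below (and the two forward diagonals) so each pair is counted once.
Row 1: A(1,2)–A(1,3)= A(1,2)–B(2,2)≠ A(1,2)–A(2,3)= A(1,2)–B(2,1)≠ A(1,3)–A(1,4)= A(1,3)–A(2,3)= A(1,3)–B(2,4)≠ A(1,3)–B(2,2)≠ A(1,4)–A(1,5)= A(1,4)–B(2,4)≠ A(1,4)–A(2,5)= A(1,4)–A(2,3)= A(1,5)–A(2,5)= A(1,5)–B(2,4)≠  → 6/14 unlike.
Row 2: B(2,1)–B(2,2)= B(2,1)–A(3,1)≠ B(2,1)–A(3,2)≠ B(2,2)–A(2,3)≠ B(2,2)–A(3,2)≠ B(2,2)–A(3,3)≠ B(2,2)–A(3,1)≠ A(2,3)–B(2,4)≠ A(2,3)–A(3,3)= A(2,3)–A(3,2)= B(2,4)–A(2,5)≠ B(2,4)–A(3,3)≠  → 9/12 unlike.
Row 3: A(3,1)–A(3,2)= A(3,1)–A(4,1)= A(3,1)–A(4,2)= A(3,2)–A(3,3)= A(3,2)–A(4,2)= A(3,2)–A(4,1)= A(3,3)–B(4,4)≠ A(3,3)–A(4,2)=  → 1/8 unlike.
Row 4: A(4,1)–A(4,2)= A(4,1)–B(5,1)≠ A(4,2)–B(5,1)≠ B(4,4)–B(4,5)= B(4,4)–B(5,4)= B(4,4)–B(5,5)= B(4,5)–B(5,5)= B(4,5)–B(5,4)=  → 2/8 unlike.
Row 5: B(5,4)–B(5,5)=  → 0/1 unlike.
Total adjacent occupied pairs: 43; unlike-type pairs: 18.
18/43 is already in lowest terms.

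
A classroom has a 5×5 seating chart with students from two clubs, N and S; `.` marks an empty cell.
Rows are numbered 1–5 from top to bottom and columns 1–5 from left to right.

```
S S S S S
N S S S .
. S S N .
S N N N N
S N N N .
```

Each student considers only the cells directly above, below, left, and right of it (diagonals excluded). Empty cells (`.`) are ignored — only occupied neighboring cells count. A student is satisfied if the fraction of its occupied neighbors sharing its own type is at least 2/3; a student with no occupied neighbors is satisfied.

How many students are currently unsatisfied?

Row 1: (1,1)S 1/2 ✗ · (1,2)S 3/3 ✓ · (1,3)S 3/3 ✓ · (1,4)S 3/3 ✓ · (1,5)S 1/1 ✓
Row 2: (2,1)N 0/2 ✗ · (2,2)S 3/4 ✓ · (2,3)S 4/4 ✓ · (2,4)S 2/3 ✓
Row 3: (3,2)S 2/3 ✓ · (3,3)S 2/4 ✗ · (3,4)N 1/3 ✗
Row 4: (4,1)S 1/2 ✗ · (4,2)N 2/4 ✗ · (4,3)N 3/4 ✓ · (4,4)N 4/4 ✓ · (4,5)N 1/1 ✓
Row 5: (5,1)S 1/2 ✗ · (5,2)N 2/3 ✓ · (5,3)N 3/3 ✓ · (5,4)N 2/2 ✓
Unsatisfied: (1,1), (2,1), (3,3), (3,4), (4,1), (4,2), (5,1) — 7 in total.

7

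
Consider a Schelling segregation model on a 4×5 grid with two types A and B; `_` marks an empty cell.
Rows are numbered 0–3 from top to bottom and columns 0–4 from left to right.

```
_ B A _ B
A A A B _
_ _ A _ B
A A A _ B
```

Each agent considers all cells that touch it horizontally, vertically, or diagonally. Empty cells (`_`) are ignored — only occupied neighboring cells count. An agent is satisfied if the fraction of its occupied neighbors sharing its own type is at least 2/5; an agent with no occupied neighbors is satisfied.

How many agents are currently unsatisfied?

(0,1)B 0/4 unhappy
(0,2)A 2/4 ok
(0,4)B 1/1 ok
(1,0)A 1/2 ok
(1,1)A 4/5 ok
(1,2)A 3/5 ok
(1,3)B 2/5 ok
(2,2)A 4/5 ok
(2,4)B 2/2 ok
(3,0)A 1/1 ok
(3,1)A 3/3 ok
(3,2)A 2/2 ok
(3,4)B 1/1 ok
Unsatisfied: (0,1) — 1 in total.

1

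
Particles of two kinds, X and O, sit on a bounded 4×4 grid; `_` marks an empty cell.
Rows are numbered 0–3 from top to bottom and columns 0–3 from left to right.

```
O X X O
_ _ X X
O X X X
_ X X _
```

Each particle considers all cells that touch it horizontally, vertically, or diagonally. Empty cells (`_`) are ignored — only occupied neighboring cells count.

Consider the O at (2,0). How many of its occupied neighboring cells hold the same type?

0

Occupied neighbors of (2,0): (2,1)=X, (3,1)=X.
Same type (O): 0 of 2.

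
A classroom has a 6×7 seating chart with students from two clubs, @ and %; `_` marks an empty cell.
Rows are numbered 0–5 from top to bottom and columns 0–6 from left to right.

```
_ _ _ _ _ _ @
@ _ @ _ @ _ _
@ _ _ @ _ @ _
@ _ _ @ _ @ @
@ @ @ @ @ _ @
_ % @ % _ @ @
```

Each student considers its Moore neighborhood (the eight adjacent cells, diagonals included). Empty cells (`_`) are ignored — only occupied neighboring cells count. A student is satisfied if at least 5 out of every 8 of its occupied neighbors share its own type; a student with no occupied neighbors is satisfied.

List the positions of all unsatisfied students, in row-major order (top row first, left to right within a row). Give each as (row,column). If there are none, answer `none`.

Row 0: (0,6)@ 0/0 satisfied
Row 1: (1,0)@ 1/1 satisfied · (1,2)@ 1/1 satisfied · (1,4)@ 2/2 satisfied
Row 2: (2,0)@ 2/2 satisfied · (2,3)@ 3/3 satisfied · (2,5)@ 3/3 satisfied
Row 3: (3,0)@ 3/3 satisfied · (3,3)@ 4/4 satisfied · (3,5)@ 4/4 satisfied · (3,6)@ 3/3 satisfied
Row 4: (4,0)@ 2/3 satisfied · (4,1)@ 4/5 satisfied · (4,2)@ 4/6 satisfied · (4,3)@ 4/5 satisfied · (4,4)@ 4/5 satisfied · (4,6)@ 4/4 satisfied
Row 5: (5,1)% 0/4 not · (5,2)@ 3/5 not · (5,3)% 0/4 not · (5,5)@ 3/3 satisfied · (5,6)@ 2/2 satisfied

(5,1), (5,2), (5,3)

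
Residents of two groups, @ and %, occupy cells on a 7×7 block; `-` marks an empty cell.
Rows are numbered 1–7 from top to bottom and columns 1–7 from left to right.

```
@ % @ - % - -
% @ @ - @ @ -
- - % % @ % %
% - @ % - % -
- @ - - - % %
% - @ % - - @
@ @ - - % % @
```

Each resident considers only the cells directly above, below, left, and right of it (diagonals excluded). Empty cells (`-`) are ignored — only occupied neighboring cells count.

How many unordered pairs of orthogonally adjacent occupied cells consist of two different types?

16

Scan each occupied cell's neighbors to the right and below so each pair is counted once.
Row 1: @(1,1)–%(1,2)≠ @(1,1)–%(2,1)≠ %(1,2)–@(1,3)≠ %(1,2)–@(2,2)≠ @(1,3)–@(2,3)= %(1,5)–@(2,5)≠  → 5/6 unlike.
Row 2: %(2,1)–@(2,2)≠ @(2,2)–@(2,3)= @(2,3)–%(3,3)≠ @(2,5)–@(2,6)= @(2,5)–@(3,5)= @(2,6)–%(3,6)≠  → 3/6 unlike.
Row 3: %(3,3)–%(3,4)= %(3,3)–@(4,3)≠ %(3,4)–@(3,5)≠ %(3,4)–%(4,4)= @(3,5)–%(3,6)≠ %(3,6)–%(3,7)= %(3,6)–%(4,6)=  → 3/7 unlike.
Row 4: @(4,3)–%(4,4)≠ %(4,6)–%(5,6)=  → 1/2 unlike.
Row 5: %(5,6)–%(5,7)= %(5,7)–@(6,7)≠  → 1/2 unlike.
Row 6: %(6,1)–@(7,1)≠ @(6,3)–%(6,4)≠ @(6,7)–@(7,7)=  → 2/3 unlike.
Row 7: @(7,1)–@(7,2)= %(7,5)–%(7,6)= %(7,6)–@(7,7)≠  → 1/3 unlike.
Total adjacent occupied pairs: 29; unlike-type pairs: 16.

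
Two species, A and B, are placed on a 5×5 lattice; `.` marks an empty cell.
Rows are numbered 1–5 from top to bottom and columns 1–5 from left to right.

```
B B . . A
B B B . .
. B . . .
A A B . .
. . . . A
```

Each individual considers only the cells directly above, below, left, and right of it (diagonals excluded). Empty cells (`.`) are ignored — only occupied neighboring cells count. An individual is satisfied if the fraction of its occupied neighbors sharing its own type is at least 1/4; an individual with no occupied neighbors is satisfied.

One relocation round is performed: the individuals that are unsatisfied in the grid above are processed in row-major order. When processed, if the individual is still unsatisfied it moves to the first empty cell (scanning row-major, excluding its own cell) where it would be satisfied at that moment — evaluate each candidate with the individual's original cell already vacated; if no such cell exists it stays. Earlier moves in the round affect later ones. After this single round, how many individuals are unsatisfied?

Initially unsatisfied (in order): (4,3).
  (4,3) → (1,3).
Resulting grid:
B B B . A
B B B . .
. B . . .
A A . . .
. . . . A
All satisfied now.

0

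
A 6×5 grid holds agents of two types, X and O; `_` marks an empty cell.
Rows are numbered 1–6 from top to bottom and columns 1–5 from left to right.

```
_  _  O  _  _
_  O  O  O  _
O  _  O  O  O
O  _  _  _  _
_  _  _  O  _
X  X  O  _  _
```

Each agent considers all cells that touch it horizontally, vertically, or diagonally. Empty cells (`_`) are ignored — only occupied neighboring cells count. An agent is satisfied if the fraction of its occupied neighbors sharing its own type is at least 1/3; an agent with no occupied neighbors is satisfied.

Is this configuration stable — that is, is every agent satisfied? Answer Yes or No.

Yes

Row 1: (1,3)O 3/3 ✓
Row 2: (2,2)O 4/4 ✓ · (2,3)O 5/5 ✓ · (2,4)O 5/5 ✓
Row 3: (3,1)O 2/2 ✓ · (3,3)O 4/4 ✓ · (3,4)O 4/4 ✓ · (3,5)O 2/2 ✓
Row 4: (4,1)O 1/1 ✓
Row 5: (5,4)O 1/1 ✓
Row 6: (6,1)X 1/1 ✓ · (6,2)X 1/2 ✓ · (6,3)O 1/2 ✓
All meet the threshold, so the configuration is stable.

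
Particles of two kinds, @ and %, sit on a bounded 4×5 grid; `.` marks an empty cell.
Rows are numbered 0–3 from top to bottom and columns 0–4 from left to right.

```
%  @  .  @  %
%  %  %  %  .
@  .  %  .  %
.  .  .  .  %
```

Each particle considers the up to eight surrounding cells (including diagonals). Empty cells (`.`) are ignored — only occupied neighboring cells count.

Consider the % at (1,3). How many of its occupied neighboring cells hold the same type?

4

Occupied neighbors of (1,3): (0,3)=@, (0,4)=%, (1,2)=%, (2,2)=%, (2,4)=%.
Same type (%): 4 of 5.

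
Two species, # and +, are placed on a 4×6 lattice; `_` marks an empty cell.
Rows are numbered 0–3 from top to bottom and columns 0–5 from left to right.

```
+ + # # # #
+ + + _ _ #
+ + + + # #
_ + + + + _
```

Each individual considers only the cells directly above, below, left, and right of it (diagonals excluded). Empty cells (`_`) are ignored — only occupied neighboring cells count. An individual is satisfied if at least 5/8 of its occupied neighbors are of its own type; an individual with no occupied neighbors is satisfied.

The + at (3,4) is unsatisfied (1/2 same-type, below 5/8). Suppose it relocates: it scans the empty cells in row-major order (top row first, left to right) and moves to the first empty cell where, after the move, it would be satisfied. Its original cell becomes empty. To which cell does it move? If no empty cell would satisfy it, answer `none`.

Vacating (3,4). Empty cells in order:
  (1,3): 2/3 same-type → satisfied — stop here.

(1,3)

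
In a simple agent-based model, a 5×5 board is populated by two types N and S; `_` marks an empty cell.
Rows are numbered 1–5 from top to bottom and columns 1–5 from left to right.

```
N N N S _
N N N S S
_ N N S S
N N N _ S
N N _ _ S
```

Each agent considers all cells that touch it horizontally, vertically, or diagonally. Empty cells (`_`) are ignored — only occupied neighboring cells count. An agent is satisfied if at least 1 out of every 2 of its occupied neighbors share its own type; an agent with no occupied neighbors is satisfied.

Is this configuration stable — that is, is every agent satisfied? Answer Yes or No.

Yes

(1,1)N 3/3 satisfied
(1,2)N 5/5 satisfied
(1,3)N 3/5 satisfied
(1,4)S 2/4 satisfied
(2,1)N 4/4 satisfied
(2,2)N 7/7 satisfied
(2,3)N 5/8 satisfied
(2,4)S 4/7 satisfied
(2,5)S 4/4 satisfied
(3,2)N 7/7 satisfied
(3,3)N 5/7 satisfied
(3,4)S 4/7 satisfied
(3,5)S 4/4 satisfied
(4,1)N 4/4 satisfied
(4,2)N 6/6 satisfied
(4,3)N 4/5 satisfied
(4,5)S 3/3 satisfied
(5,1)N 3/3 satisfied
(5,2)N 4/4 satisfied
(5,5)S 1/1 satisfied
All meet the threshold, so the configuration is stable.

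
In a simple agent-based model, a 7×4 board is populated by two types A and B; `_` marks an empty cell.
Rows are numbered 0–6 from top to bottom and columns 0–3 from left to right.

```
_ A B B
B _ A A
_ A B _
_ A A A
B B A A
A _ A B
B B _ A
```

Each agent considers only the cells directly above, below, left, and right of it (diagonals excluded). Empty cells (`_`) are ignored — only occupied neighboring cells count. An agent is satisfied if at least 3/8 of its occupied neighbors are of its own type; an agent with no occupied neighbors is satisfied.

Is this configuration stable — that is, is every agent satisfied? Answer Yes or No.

Row 0: (0,1)A 0/1 unhappy · (0,2)B 1/3 unhappy · (0,3)B 1/2 ok
Row 1: (1,0)B 0/0 ok · (1,2)A 1/3 unhappy · (1,3)A 1/2 ok
Row 2: (2,1)A 1/2 ok · (2,2)B 0/3 unhappy
Row 3: (3,1)A 2/3 ok · (3,2)A 3/4 ok · (3,3)A 2/2 ok
Row 4: (4,0)B 1/2 ok · (4,1)B 1/3 unhappy · (4,2)A 3/4 ok · (4,3)A 2/3 ok
Row 5: (5,0)A 0/2 unhappy · (5,2)A 1/2 ok · (5,3)B 0/3 unhappy
Row 6: (6,0)B 1/2 ok · (6,1)B 1/1 ok · (6,3)A 0/1 unhappy
For instance (0,1) has only 0/1 same-type neighbors, below 3/8.

No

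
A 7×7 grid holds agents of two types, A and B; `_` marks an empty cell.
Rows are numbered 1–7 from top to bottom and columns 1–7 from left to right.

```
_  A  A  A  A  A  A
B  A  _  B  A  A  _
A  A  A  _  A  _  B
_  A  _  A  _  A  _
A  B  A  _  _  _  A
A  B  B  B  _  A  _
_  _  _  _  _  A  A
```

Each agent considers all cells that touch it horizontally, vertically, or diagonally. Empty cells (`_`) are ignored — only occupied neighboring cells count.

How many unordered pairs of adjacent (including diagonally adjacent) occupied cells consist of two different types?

Scan each occupied cell's neighbors to the right and below (and the two forward diagonals) so each pair is counted once.
Row 1: A(1,2)–A(1,3)= A(1,2)–A(2,2)= A(1,2)–B(2,1)≠ A(1,3)–A(1,4)= A(1,3)–B(2,4)≠ A(1,3)–A(2,2)= A(1,4)–A(1,5)= A(1,4)–B(2,4)≠ A(1,4)–A(2,5)= A(1,5)–A(1,6)= A(1,5)–A(2,5)= A(1,5)–A(2,6)= A(1,5)–B(2,4)≠ A(1,6)–A(1,7)= A(1,6)–A(2,6)= A(1,6)–A(2,5)= A(1,7)–A(2,6)=  → 4/17 unlike.
Row 2: B(2,1)–A(2,2)≠ B(2,1)–A(3,1)≠ B(2,1)–A(3,2)≠ A(2,2)–A(3,2)= A(2,2)–A(3,3)= A(2,2)–A(3,1)= B(2,4)–A(2,5)≠ B(2,4)–A(3,5)≠ B(2,4)–A(3,3)≠ A(2,5)–A(2,6)= A(2,5)–A(3,5)= A(2,6)–B(3,7)≠ A(2,6)–A(3,5)=  → 7/13 unlike.
Row 3: A(3,1)–A(3,2)= A(3,1)–A(4,2)= A(3,2)–A(3,3)= A(3,2)–A(4,2)= A(3,3)–A(4,4)= A(3,3)–A(4,2)= A(3,5)–A(4,6)= A(3,5)–A(4,4)= B(3,7)–A(4,6)≠  → 1/9 unlike.
Row 4: A(4,2)–B(5,2)≠ A(4,2)–A(5,3)= A(4,2)–A(5,1)= A(4,4)–A(5,3)= A(4,6)–A(5,7)=  → 1/5 unlike.
Row 5: A(5,1)–B(5,2)≠ A(5,1)–A(6,1)= A(5,1)–B(6,2)≠ B(5,2)–A(5,3)≠ B(5,2)–B(6,2)= B(5,2)–B(6,3)= B(5,2)–A(6,1)≠ A(5,3)–B(6,3)≠ A(5,3)–B(6,4)≠ A(5,3)–B(6,2)≠ A(5,7)–A(6,6)=  → 7/11 unlike.
Row 6: A(6,1)–B(6,2)≠ B(6,2)–B(6,3)= B(6,3)–B(6,4)= A(6,6)–A(7,6)= A(6,6)–A(7,7)=  → 1/5 unlike.
Row 7: A(7,6)–A(7,7)=  → 0/1 unlike.
Total adjacent occupied pairs: 61; unlike-type pairs: 21.

21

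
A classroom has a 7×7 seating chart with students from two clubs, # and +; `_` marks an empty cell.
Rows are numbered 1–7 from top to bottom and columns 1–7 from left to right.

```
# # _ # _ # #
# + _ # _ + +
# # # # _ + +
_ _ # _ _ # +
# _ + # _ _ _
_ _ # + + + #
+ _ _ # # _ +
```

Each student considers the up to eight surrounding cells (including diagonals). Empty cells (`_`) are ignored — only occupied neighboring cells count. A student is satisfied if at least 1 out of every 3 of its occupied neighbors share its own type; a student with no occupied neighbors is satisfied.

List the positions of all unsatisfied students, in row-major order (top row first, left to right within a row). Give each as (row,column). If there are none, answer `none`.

(2,2), (4,6), (5,3), (6,7), (7,5)

Row 1: (1,1)# 2/3 satisfied · (1,2)# 2/3 satisfied · (1,4)# 1/1 satisfied · (1,6)# 1/3 satisfied · (1,7)# 1/3 satisfied
Row 2: (2,1)# 4/5 satisfied · (2,2)+ 0/6 not · (2,4)# 3/3 satisfied · (2,6)+ 3/5 satisfied · (2,7)+ 3/5 satisfied
Row 3: (3,1)# 2/3 satisfied · (3,2)# 4/5 satisfied · (3,3)# 4/5 satisfied · (3,4)# 3/3 satisfied · (3,6)+ 4/5 satisfied · (3,7)+ 4/5 satisfied
Row 4: (4,3)# 4/5 satisfied · (4,6)# 0/3 not · (4,7)+ 2/3 satisfied
Row 5: (5,1)# 0/0 satisfied · (5,3)+ 1/4 not · (5,4)# 2/5 satisfied
Row 6: (6,3)# 2/4 satisfied · (6,4)+ 2/6 satisfied · (6,5)+ 2/5 satisfied · (6,6)+ 2/4 satisfied · (6,7)# 0/2 not
Row 7: (7,1)+ 0/0 satisfied · (7,4)# 2/4 satisfied · (7,5)# 1/4 not · (7,7)+ 1/2 satisfied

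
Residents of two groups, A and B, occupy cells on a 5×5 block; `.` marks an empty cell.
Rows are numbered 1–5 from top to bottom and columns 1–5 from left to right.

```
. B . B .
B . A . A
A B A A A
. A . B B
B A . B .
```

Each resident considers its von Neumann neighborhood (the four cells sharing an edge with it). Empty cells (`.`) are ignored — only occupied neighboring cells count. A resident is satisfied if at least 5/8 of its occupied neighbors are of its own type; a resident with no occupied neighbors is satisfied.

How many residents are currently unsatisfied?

7

(1,2)B 0/0 satisfied
(1,4)B 0/0 satisfied
(2,1)B 0/1 not
(2,3)A 1/1 satisfied
(2,5)A 1/1 satisfied
(3,1)A 0/2 not
(3,2)B 0/3 not
(3,3)A 2/3 satisfied
(3,4)A 2/3 satisfied
(3,5)A 2/3 satisfied
(4,2)A 1/2 not
(4,4)B 2/3 satisfied
(4,5)B 1/2 not
(5,1)B 0/1 not
(5,2)A 1/2 not
(5,4)B 1/1 satisfied
Unsatisfied: (2,1), (3,1), (3,2), (4,2), (4,5), (5,1), (5,2) — 7 in total.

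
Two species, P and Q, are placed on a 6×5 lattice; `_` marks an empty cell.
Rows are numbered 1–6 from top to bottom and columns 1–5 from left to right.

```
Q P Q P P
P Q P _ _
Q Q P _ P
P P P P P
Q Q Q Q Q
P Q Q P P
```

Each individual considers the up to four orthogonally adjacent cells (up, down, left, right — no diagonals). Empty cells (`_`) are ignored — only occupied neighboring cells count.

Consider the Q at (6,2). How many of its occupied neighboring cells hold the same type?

Occupied neighbors of (6,2): (5,2)=Q, (6,1)=P, (6,3)=Q.
Same type (Q): 2 of 3.

2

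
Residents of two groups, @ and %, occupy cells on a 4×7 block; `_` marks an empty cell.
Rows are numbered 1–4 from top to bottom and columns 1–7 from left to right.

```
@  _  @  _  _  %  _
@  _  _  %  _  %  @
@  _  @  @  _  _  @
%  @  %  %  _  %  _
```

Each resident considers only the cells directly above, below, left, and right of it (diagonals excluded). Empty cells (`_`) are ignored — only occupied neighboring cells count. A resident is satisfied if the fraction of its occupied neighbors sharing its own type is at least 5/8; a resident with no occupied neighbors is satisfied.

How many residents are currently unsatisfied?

10

(1,1)@ 1/1 satisfied
(1,3)@ 0/0 satisfied
(1,6)% 1/1 satisfied
(2,1)@ 2/2 satisfied
(2,4)% 0/1 not
(2,6)% 1/2 not
(2,7)@ 1/2 not
(3,1)@ 1/2 not
(3,3)@ 1/2 not
(3,4)@ 1/3 not
(3,7)@ 1/1 satisfied
(4,1)% 0/2 not
(4,2)@ 0/2 not
(4,3)% 1/3 not
(4,4)% 1/2 not
(4,6)% 0/0 satisfied
Unsatisfied: (2,4), (2,6), (2,7), (3,1), (3,3), (3,4), (4,1), (4,2), (4,3), (4,4) — 10 in total.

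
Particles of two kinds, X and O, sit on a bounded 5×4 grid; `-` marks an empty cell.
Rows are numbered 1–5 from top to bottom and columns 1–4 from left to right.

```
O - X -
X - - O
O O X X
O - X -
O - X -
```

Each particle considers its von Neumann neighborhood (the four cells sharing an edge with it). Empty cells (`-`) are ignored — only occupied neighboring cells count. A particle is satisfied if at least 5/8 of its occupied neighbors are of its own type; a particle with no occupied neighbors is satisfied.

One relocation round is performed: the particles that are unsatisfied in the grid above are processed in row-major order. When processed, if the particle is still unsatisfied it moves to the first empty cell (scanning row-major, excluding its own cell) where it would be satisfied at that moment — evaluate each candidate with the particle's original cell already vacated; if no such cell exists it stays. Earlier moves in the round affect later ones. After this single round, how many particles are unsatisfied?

Initially unsatisfied (in order): (1,1), (2,1), (2,4), (3,2), (3,4).
  (1,1) → (4,2).
  (2,1) → (1,1).
  (2,4) → (2,2).
  (3,2): now satisfied by earlier moves; stays.
  (3,4): now satisfied by earlier moves; stays.
Resulting grid:
X - X -
- O - -
O O X X
O O X -
O - X -
All satisfied now.

0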